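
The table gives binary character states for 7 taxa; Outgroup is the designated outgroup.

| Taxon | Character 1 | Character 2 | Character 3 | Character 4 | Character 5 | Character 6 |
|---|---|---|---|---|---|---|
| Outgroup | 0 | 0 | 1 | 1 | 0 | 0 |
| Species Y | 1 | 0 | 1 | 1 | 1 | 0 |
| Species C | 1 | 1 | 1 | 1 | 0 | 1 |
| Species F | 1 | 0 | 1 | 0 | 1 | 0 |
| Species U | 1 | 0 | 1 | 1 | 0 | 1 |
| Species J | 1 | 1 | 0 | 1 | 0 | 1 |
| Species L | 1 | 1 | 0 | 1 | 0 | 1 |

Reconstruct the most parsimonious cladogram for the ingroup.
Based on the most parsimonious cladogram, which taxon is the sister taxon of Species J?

Species L

Character polarity is set by the outgroup: the derived state is whichever differs from the outgroup's state, so for Character 3, Character 4 the derived state is '0', and for the remaining characters it is '1'.
Character 1 (derived state '1') is shared by all ingroup taxa — unites the whole ingroup.
Only Species C, Species J, and Species L show the derived state '1' for Character 2, supporting them as a clade.
Only Species J and Species L show the derived state '0' for Character 3, supporting them as a clade.
Character 4: derived state '0' in Species F only — an autapomorphy, so it tells us nothing about relationships among taxa.
Only Species F and Species Y show the derived state '1' for Character 5, supporting them as a clade.
Character 6: derived state '1' in Species C, Species J, Species L, and Species U only — synapomorphy for {Species C, Species J, Species L, Species U}.
Most parsimonious ingroup topology: ((Species Y,Species F),((Species C,(Species J,Species L)),Species U)).
Species J and Species L form a cherry on this tree, so they are sister taxa.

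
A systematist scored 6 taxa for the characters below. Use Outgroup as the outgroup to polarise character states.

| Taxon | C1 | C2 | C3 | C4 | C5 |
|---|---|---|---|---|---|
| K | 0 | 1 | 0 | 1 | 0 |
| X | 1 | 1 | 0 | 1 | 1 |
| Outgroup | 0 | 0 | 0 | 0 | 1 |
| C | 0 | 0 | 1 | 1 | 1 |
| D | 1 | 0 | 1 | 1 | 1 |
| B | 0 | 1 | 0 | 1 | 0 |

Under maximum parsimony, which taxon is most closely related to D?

C

Character polarity is set by the outgroup: the derived state is whichever differs from the outgroup's state, so for C5 the derived state is '0', and for the remaining characters it is '1'.
C1 (state '1') occurs in D and X but conflicts with the nesting implied by the other characters — most parsimoniously interpreted as homoplasy.
C2: derived state '1' in B, K, and X only — synapomorphy for {B, K, X}.
C3 (derived state '1') is shared by C and D — a synapomorphy uniting that clade.
All ingroup taxa share the derived state '1' for C4; it defines the ingroup but does not resolve relationships within it.
C5 (derived state '0') is shared by B and K — a synapomorphy uniting that clade.
Most parsimonious ingroup topology: ((D,C),(X,(K,B))).
D and C form a cherry on this tree, so they are sister taxa.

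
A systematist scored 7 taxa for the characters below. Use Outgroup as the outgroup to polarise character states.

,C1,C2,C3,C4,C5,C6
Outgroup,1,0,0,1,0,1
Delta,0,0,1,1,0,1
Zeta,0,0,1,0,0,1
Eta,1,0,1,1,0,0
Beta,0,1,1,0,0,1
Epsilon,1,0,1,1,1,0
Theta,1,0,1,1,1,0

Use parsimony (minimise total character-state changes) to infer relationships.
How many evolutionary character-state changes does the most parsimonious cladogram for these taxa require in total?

Character polarity is set by the outgroup: the derived state is whichever differs from the outgroup's state, so for C1, C4, C6 the derived state is '0', and for the remaining characters it is '1'.
C1: derived state '0' in Beta, Delta, and Zeta only — synapomorphy for {Beta, Delta, Zeta}.
C2 (derived state '1') is unique to Beta (autapomorphy; uninformative for grouping).
All ingroup taxa share the derived state '1' for C3; it defines the ingroup but does not resolve relationships within it.
Only Beta and Zeta show the derived state '0' for C4, supporting them as a clade.
C5: derived state '1' in Epsilon and Theta only — synapomorphy for {Epsilon, Theta}.
C6 (derived state '0') is shared by Epsilon, Eta, and Theta — a synapomorphy uniting that clade.
Most parsimonious ingroup topology: ((Delta,(Zeta,Beta)),(Eta,(Epsilon,Theta))).
Changes per character on this tree: C1: 1; C2: 1; C3: 1; C4: 1; C5: 1; C6: 1.
Total = 6.

6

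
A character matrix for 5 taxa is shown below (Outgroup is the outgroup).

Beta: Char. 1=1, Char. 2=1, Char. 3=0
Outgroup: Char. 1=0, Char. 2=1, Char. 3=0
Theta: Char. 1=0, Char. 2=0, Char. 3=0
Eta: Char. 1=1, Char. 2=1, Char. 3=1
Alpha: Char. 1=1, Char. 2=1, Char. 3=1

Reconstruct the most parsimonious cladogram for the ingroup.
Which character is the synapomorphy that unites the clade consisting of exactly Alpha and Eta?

Character polarity is set by the outgroup: the derived state is whichever differs from the outgroup's state, so for Char. 2 the derived state is '0', and for the remaining characters it is '1'.
Char. 1 (derived state '1') is shared by Alpha, Beta, and Eta — a synapomorphy uniting that clade.
Char. 2: derived state '0' in Theta only — an autapomorphy, so it tells us nothing about relationships among taxa.
Char. 3: derived state '1' in Alpha and Eta only — synapomorphy for {Alpha, Eta}.
Most parsimonious ingroup topology: (Theta,((Alpha,Eta),Beta)).
The clade {Alpha, Eta} is supported by Char. 3: its derived state '1' occurs in exactly those taxa and in no other taxon (including the outgroup).

Char. 3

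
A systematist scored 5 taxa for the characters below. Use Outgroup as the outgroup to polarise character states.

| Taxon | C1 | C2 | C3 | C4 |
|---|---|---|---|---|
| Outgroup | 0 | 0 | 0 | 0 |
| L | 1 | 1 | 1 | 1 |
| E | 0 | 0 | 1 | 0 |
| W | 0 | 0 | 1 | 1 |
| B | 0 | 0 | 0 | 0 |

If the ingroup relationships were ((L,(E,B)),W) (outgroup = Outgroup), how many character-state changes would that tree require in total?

Map each character onto ((L,(E,B)),W) (rooted by Outgroup) and count the minimum state changes it requires (Fitch parsimony):
C1: 1; C2: 1; C3: 2; C4: 2.
Total tree length = 6.

6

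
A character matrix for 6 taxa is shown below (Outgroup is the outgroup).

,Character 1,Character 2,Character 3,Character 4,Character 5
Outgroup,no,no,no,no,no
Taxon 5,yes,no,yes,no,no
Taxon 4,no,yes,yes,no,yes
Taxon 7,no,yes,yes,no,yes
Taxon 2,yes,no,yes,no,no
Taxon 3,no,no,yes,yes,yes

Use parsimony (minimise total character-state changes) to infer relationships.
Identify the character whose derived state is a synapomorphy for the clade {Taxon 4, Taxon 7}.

The outgroup has state 'no' for every character, so 'yes' is the derived state throughout.
Character 1: derived state 'yes' in Taxon 2 and Taxon 5 only — synapomorphy for {Taxon 2, Taxon 5}.
Character 2 (derived state 'yes') is shared by Taxon 4 and Taxon 7 — a synapomorphy uniting that clade.
All ingroup taxa share the derived state 'yes' for Character 3; it defines the ingroup but does not resolve relationships within it.
Character 4: derived state 'yes' in Taxon 3 only — an autapomorphy, so it tells us nothing about relationships among taxa.
Character 5: derived state 'yes' in Taxon 3, Taxon 4, and Taxon 7 only — synapomorphy for {Taxon 3, Taxon 4, Taxon 7}.
Most parsimonious ingroup topology: ((Taxon 5,Taxon 2),((Taxon 4,Taxon 7),Taxon 3)).
The clade {Taxon 4, Taxon 7} is supported by Character 2: its derived state 'yes' occurs in exactly those taxa and in no other taxon (including the outgroup).

Character 2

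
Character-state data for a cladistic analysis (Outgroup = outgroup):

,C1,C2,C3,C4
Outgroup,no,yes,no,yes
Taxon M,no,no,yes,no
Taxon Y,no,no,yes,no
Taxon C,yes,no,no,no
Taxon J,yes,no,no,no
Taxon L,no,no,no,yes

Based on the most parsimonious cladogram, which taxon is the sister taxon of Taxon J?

Taxon C

Character polarity is set by the outgroup: the derived state is whichever differs from the outgroup's state, so for C2, C4 the derived state is 'no', and for the remaining characters it is 'yes'.
Only Taxon C and Taxon J show the derived state 'yes' for C1, supporting them as a clade.
All ingroup taxa share the derived state 'no' for C2; it defines the ingroup but does not resolve relationships within it.
C3: derived state 'yes' in Taxon M and Taxon Y only — synapomorphy for {Taxon M, Taxon Y}.
Only Taxon C, Taxon J, Taxon M, and Taxon Y show the derived state 'no' for C4, supporting them as a clade.
Most parsimonious ingroup topology: (((Taxon M,Taxon Y),(Taxon C,Taxon J)),Taxon L).
Taxon J and Taxon C form a cherry on this tree, so they are sister taxa.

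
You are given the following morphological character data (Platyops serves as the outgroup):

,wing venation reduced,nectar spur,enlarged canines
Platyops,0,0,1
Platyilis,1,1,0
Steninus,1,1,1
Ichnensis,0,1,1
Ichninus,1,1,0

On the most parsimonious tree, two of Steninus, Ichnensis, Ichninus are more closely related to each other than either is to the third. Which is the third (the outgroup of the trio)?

Character polarity is set by the outgroup: the derived state is whichever differs from the outgroup's state, so for enlarged canines the derived state is '0', and for the remaining characters it is '1'.
Only Ichninus, Platyilis, and Steninus show the derived state '1' for wing venation reduced, supporting them as a clade.
All ingroup taxa share the derived state '1' for nectar spur; it defines the ingroup but does not resolve relationships within it.
enlarged canines: derived state '0' in Ichninus and Platyilis only — synapomorphy for {Ichninus, Platyilis}.
Most parsimonious ingroup topology: (((Platyilis,Ichninus),Steninus),Ichnensis).
Ichninus and Steninus share a more recent common ancestor with each other than either does with Ichnensis, so Ichnensis is the least closely related of the three.

Ichnensis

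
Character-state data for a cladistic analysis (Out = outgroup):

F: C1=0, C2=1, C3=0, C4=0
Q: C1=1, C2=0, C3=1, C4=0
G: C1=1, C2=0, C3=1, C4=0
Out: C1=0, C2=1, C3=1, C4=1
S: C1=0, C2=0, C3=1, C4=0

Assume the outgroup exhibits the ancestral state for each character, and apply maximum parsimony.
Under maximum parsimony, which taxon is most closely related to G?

Character polarity is set by the outgroup: the derived state is whichever differs from the outgroup's state, so for C2, C3, C4 the derived state is '0', and for the remaining characters it is '1'.
C1 (derived state '1') is shared by G and Q — a synapomorphy uniting that clade.
C2: derived state '0' in G, Q, and S only — synapomorphy for {G, Q, S}.
C3 (derived state '0') is unique to F (autapomorphy; uninformative for grouping).
All ingroup taxa share the derived state '0' for C4; it defines the ingroup but does not resolve relationships within it.
Most parsimonious ingroup topology: (((G,Q),S),F).
G and Q form a cherry on this tree, so they are sister taxa.

Q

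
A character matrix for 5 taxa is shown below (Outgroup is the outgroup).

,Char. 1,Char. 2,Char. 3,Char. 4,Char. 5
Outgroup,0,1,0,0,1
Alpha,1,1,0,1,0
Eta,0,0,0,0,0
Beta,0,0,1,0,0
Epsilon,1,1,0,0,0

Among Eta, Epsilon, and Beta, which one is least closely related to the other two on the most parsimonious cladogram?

Character polarity is set by the outgroup: the derived state is whichever differs from the outgroup's state, so for Char. 2, Char. 5 the derived state is '0', and for the remaining characters it is '1'.
Only Alpha and Epsilon show the derived state '1' for Char. 1, supporting them as a clade.
Char. 2: derived state '0' in Beta and Eta only — synapomorphy for {Beta, Eta}.
Char. 3: derived state '1' in Beta only — an autapomorphy, so it tells us nothing about relationships among taxa.
Char. 4: derived state '1' in Alpha only — an autapomorphy, so it tells us nothing about relationships among taxa.
All ingroup taxa share the derived state '0' for Char. 5; it defines the ingroup but does not resolve relationships within it.
Most parsimonious ingroup topology: ((Alpha,Epsilon),(Eta,Beta)).
Eta and Beta share a more recent common ancestor with each other than either does with Epsilon, so Epsilon is the least closely related of the three.

Epsilon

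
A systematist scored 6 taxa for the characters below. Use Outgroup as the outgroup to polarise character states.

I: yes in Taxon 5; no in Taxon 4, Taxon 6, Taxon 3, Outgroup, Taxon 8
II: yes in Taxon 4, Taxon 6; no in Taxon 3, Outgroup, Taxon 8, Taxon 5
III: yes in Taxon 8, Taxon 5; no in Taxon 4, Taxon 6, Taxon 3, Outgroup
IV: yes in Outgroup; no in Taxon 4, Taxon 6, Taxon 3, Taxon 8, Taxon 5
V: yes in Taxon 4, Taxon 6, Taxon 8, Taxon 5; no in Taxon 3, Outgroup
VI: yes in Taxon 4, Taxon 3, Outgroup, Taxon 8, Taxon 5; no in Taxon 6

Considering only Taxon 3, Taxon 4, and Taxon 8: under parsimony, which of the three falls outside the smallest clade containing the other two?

Character polarity is set by the outgroup: the derived state is whichever differs from the outgroup's state, so for IV, VI the derived state is 'no', and for the remaining characters it is 'yes'.
I: derived state 'yes' in Taxon 5 only — an autapomorphy, so it tells us nothing about relationships among taxa.
II: derived state 'yes' in Taxon 4 and Taxon 6 only — synapomorphy for {Taxon 4, Taxon 6}.
III (derived state 'yes') is shared by Taxon 5 and Taxon 8 — a synapomorphy uniting that clade.
IV (derived state 'no') is shared by all ingroup taxa — unites the whole ingroup.
V (derived state 'yes') is shared by Taxon 4, Taxon 5, Taxon 6, and Taxon 8 — a synapomorphy uniting that clade.
VI: derived state 'no' in Taxon 6 only — an autapomorphy, so it tells us nothing about relationships among taxa.
Most parsimonious ingroup topology: (((Taxon 4,Taxon 6),(Taxon 8,Taxon 5)),Taxon 3).
Taxon 4 and Taxon 8 share a more recent common ancestor with each other than either does with Taxon 3, so Taxon 3 is the least closely related of the three.

Taxon 3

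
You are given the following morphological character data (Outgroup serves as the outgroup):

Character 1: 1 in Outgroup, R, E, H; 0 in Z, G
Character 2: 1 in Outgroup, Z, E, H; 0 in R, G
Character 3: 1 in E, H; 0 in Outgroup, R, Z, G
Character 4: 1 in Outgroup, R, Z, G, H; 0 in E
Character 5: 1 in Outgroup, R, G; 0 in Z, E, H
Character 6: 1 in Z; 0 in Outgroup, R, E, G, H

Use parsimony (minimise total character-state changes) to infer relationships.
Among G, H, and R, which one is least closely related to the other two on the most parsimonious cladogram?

Character polarity is set by the outgroup: the derived state is whichever differs from the outgroup's state, so for Character 1, Character 2, Character 4, Character 5 the derived state is '0', and for the remaining characters it is '1'.
Character 1 (state '0') occurs in G and Z but conflicts with the nesting implied by the other characters — most parsimoniously interpreted as homoplasy.
Only G and R show the derived state '0' for Character 2, supporting them as a clade.
Character 3: derived state '1' in E and H only — synapomorphy for {E, H}.
Character 4 (derived state '0') is unique to E (autapomorphy; uninformative for grouping).
Character 5 (derived state '0') is shared by E, H, and Z — a synapomorphy uniting that clade.
Character 6: derived state '1' in Z only — an autapomorphy, so it tells us nothing about relationships among taxa.
Most parsimonious ingroup topology: ((R,G),(Z,(E,H))).
G and R share a more recent common ancestor with each other than either does with H, so H is the least closely related of the three.

H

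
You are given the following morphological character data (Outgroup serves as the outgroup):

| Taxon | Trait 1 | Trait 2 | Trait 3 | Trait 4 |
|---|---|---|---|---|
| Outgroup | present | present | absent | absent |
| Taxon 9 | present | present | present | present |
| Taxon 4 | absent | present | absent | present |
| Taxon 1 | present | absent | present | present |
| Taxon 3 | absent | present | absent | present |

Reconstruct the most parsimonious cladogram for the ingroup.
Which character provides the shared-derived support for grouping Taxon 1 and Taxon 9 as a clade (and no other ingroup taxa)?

Trait 3

Character polarity is set by the outgroup: the derived state is whichever differs from the outgroup's state, so for Trait 1, Trait 2 the derived state is 'absent', and for the remaining characters it is 'present'.
Only Taxon 3 and Taxon 4 show the derived state 'absent' for Trait 1, supporting them as a clade.
Trait 2: derived state 'absent' in Taxon 1 only — an autapomorphy, so it tells us nothing about relationships among taxa.
Only Taxon 1 and Taxon 9 show the derived state 'present' for Trait 3, supporting them as a clade.
All ingroup taxa share the derived state 'present' for Trait 4; it defines the ingroup but does not resolve relationships within it.
Most parsimonious ingroup topology: ((Taxon 9,Taxon 1),(Taxon 4,Taxon 3)).
The clade {Taxon 1, Taxon 9} is supported by Trait 3: its derived state 'present' occurs in exactly those taxa and in no other taxon (including the outgroup).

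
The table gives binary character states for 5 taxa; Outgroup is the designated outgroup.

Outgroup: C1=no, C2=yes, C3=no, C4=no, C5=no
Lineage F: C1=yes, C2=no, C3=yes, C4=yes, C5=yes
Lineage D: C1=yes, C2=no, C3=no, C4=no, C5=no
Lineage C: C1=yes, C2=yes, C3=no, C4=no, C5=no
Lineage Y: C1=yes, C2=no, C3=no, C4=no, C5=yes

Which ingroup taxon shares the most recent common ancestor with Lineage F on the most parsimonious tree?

Lineage Y

Character polarity is set by the outgroup: the derived state is whichever differs from the outgroup's state, so for C2 the derived state is 'no', and for the remaining characters it is 'yes'.
All ingroup taxa share the derived state 'yes' for C1; it defines the ingroup but does not resolve relationships within it.
Only Lineage D, Lineage F, and Lineage Y show the derived state 'no' for C2, supporting them as a clade.
C3: derived state 'yes' in Lineage F only — an autapomorphy, so it tells us nothing about relationships among taxa.
C4: derived state 'yes' in Lineage F only — an autapomorphy, so it tells us nothing about relationships among taxa.
Only Lineage F and Lineage Y show the derived state 'yes' for C5, supporting them as a clade.
Most parsimonious ingroup topology: (((Lineage F,Lineage Y),Lineage D),Lineage C).
Lineage F and Lineage Y form a cherry on this tree, so they are sister taxa.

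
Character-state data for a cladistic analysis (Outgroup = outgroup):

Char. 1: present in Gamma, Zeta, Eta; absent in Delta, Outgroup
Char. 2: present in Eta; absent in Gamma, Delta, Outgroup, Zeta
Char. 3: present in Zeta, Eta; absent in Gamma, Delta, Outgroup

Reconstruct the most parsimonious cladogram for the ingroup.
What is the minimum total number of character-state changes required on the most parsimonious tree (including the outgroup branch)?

3

The outgroup has state 'absent' for every character, so 'present' is the derived state throughout.
Only Eta, Gamma, and Zeta show the derived state 'present' for Char. 1, supporting them as a clade.
Char. 2: derived state 'present' in Eta only — an autapomorphy, so it tells us nothing about relationships among taxa.
Only Eta and Zeta show the derived state 'present' for Char. 3, supporting them as a clade.
Most parsimonious ingroup topology: (((Zeta,Eta),Gamma),Delta).
Changes per character on this tree: Char. 1: 1; Char. 2: 1; Char. 3: 1.
Total = 3.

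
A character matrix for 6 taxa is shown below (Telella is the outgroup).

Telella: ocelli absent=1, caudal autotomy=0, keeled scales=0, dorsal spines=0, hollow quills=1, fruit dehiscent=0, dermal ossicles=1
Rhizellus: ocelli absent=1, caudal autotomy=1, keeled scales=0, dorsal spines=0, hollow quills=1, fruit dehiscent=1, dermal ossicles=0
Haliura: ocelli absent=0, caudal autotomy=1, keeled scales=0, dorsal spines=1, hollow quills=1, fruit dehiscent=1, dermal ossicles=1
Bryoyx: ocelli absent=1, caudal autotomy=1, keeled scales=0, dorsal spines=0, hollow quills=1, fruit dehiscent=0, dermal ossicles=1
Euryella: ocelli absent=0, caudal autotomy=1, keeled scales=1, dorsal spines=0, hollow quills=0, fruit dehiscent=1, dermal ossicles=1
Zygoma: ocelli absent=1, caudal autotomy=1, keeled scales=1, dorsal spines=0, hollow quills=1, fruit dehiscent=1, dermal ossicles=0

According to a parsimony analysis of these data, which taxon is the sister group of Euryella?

Character polarity is set by the outgroup: the derived state is whichever differs from the outgroup's state, so for ocelli absent, hollow quills, dermal ossicles the derived state is '0', and for the remaining characters it is '1'.
ocelli absent: derived state '0' in Euryella and Haliura only — synapomorphy for {Euryella, Haliura}.
All ingroup taxa share the derived state '1' for caudal autotomy; it defines the ingroup but does not resolve relationships within it.
keeled scales (state '1') occurs in Euryella and Zygoma but conflicts with the nesting implied by the other characters — most parsimoniously interpreted as homoplasy.
dorsal spines (derived state '1') is unique to Haliura (autapomorphy; uninformative for grouping).
hollow quills: derived state '0' in Euryella only — an autapomorphy, so it tells us nothing about relationships among taxa.
Only Euryella, Haliura, Rhizellus, and Zygoma show the derived state '1' for fruit dehiscent, supporting them as a clade.
dermal ossicles (derived state '0') is shared by Rhizellus and Zygoma — a synapomorphy uniting that clade.
Most parsimonious ingroup topology: (((Rhizellus,Zygoma),(Haliura,Euryella)),Bryoyx).
Euryella and Haliura form a cherry on this tree, so they are sister taxa.

Haliura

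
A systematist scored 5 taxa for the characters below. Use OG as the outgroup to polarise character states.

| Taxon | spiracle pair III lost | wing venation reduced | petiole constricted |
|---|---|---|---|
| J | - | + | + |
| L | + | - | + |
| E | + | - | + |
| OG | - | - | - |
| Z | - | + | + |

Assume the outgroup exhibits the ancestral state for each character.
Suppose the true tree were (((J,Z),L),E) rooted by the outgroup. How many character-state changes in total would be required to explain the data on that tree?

4

Map each character onto (((J,Z),L),E) (rooted by OG) and count the minimum state changes it requires (Fitch parsimony):
spiracle pair III lost: 2; wing venation reduced: 1; petiole constricted: 1.
Total tree length = 4.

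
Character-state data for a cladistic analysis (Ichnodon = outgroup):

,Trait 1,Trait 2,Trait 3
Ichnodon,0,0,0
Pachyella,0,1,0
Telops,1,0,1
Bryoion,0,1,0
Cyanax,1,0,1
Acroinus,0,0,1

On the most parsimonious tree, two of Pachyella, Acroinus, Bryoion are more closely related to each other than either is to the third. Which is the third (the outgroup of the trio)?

Acroinus

The outgroup has state '0' for every character, so '1' is the derived state throughout.
Trait 1: derived state '1' in Cyanax and Telops only — synapomorphy for {Cyanax, Telops}.
Trait 2: derived state '1' in Bryoion and Pachyella only — synapomorphy for {Bryoion, Pachyella}.
Trait 3: derived state '1' in Acroinus, Cyanax, and Telops only — synapomorphy for {Acroinus, Cyanax, Telops}.
Most parsimonious ingroup topology: (((Cyanax,Telops),Acroinus),(Pachyella,Bryoion)).
Bryoion and Pachyella share a more recent common ancestor with each other than either does with Acroinus, so Acroinus is the least closely related of the three.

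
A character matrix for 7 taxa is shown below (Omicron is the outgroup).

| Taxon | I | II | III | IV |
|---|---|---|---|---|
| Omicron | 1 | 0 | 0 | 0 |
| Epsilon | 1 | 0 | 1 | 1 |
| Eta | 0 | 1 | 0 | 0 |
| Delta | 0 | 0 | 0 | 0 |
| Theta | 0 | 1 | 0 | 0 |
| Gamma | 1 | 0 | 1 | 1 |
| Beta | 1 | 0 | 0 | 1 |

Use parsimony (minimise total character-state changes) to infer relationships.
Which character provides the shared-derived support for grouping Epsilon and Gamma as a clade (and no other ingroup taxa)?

III

Character polarity is set by the outgroup: the derived state is whichever differs from the outgroup's state, so for I the derived state is '0', and for the remaining characters it is '1'.
I (derived state '0') is shared by Delta, Eta, and Theta — a synapomorphy uniting that clade.
Only Eta and Theta show the derived state '1' for II, supporting them as a clade.
Only Epsilon and Gamma show the derived state '1' for III, supporting them as a clade.
IV (derived state '1') is shared by Beta, Epsilon, and Gamma — a synapomorphy uniting that clade.
Most parsimonious ingroup topology: (((Epsilon,Gamma),Beta),((Eta,Theta),Delta)).
The clade {Epsilon, Gamma} is supported by III: its derived state '1' occurs in exactly those taxa and in no other taxon (including the outgroup).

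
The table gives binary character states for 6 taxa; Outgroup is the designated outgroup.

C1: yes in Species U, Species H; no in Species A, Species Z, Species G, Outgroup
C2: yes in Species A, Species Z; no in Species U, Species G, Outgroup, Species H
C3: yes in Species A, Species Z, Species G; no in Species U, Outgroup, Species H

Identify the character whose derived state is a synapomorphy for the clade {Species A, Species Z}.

The outgroup has state 'no' for every character, so 'yes' is the derived state throughout.
C1 (derived state 'yes') is shared by Species H and Species U — a synapomorphy uniting that clade.
Only Species A and Species Z show the derived state 'yes' for C2, supporting them as a clade.
Only Species A, Species G, and Species Z show the derived state 'yes' for C3, supporting them as a clade.
Most parsimonious ingroup topology: ((Species H,Species U),((Species A,Species Z),Species G)).
The clade {Species A, Species Z} is supported by C2: its derived state 'yes' occurs in exactly those taxa and in no other taxon (including the outgroup).

C2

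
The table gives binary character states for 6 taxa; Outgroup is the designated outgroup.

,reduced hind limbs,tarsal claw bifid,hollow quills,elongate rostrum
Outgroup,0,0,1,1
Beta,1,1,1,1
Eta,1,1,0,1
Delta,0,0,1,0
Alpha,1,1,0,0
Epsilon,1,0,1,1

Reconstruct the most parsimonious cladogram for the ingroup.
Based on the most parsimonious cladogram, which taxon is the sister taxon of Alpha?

Eta

Character polarity is set by the outgroup: the derived state is whichever differs from the outgroup's state, so for hollow quills, elongate rostrum the derived state is '0', and for the remaining characters it is '1'.
Only Alpha, Beta, Epsilon, and Eta show the derived state '1' for reduced hind limbs, supporting them as a clade.
Only Alpha, Beta, and Eta show the derived state '1' for tarsal claw bifid, supporting them as a clade.
Only Alpha and Eta show the derived state '0' for hollow quills, supporting them as a clade.
elongate rostrum groups Alpha and Delta, which is incompatible with the clades supported by the remaining characters; treating it as convergent (homoplasy) costs fewer steps than any alternative tree.
Most parsimonious ingroup topology: (((Beta,(Eta,Alpha)),Epsilon),Delta).
Alpha and Eta form a cherry on this tree, so they are sister taxa.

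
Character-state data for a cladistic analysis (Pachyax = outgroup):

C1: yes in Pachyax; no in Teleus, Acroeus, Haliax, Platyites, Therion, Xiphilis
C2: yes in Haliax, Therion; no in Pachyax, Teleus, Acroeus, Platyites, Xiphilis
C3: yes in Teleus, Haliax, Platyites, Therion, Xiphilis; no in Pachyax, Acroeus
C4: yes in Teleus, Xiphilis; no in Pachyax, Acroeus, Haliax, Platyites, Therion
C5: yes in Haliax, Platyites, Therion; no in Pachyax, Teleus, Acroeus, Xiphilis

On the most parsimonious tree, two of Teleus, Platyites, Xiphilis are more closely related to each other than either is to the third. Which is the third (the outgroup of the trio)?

Platyites

Character polarity is set by the outgroup: the derived state is whichever differs from the outgroup's state, so for C1 the derived state is 'no', and for the remaining characters it is 'yes'.
C1 (derived state 'no') is shared by all ingroup taxa — unites the whole ingroup.
C2: derived state 'yes' in Haliax and Therion only — synapomorphy for {Haliax, Therion}.
C3 (derived state 'yes') is shared by Haliax, Platyites, Teleus, Therion, and Xiphilis — a synapomorphy uniting that clade.
C4: derived state 'yes' in Teleus and Xiphilis only — synapomorphy for {Teleus, Xiphilis}.
C5 (derived state 'yes') is shared by Haliax, Platyites, and Therion — a synapomorphy uniting that clade.
Most parsimonious ingroup topology: (((Teleus,Xiphilis),((Haliax,Therion),Platyites)),Acroeus).
Xiphilis and Teleus share a more recent common ancestor with each other than either does with Platyites, so Platyites is the least closely related of the three.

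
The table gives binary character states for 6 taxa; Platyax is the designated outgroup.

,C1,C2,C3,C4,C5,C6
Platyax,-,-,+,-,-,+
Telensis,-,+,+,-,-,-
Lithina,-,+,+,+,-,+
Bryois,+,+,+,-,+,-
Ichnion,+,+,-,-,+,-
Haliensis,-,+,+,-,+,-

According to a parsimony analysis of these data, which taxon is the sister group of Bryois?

Character polarity is set by the outgroup: the derived state is whichever differs from the outgroup's state, so for C3, C6 the derived state is '-', and for the remaining characters it is '+'.
C1 (derived state '+') is shared by Bryois and Ichnion — a synapomorphy uniting that clade.
C2 (derived state '+') is shared by all ingroup taxa — unites the whole ingroup.
C3: derived state '-' in Ichnion only — an autapomorphy, so it tells us nothing about relationships among taxa.
C4: derived state '+' in Lithina only — an autapomorphy, so it tells us nothing about relationships among taxa.
C5: derived state '+' in Bryois, Haliensis, and Ichnion only — synapomorphy for {Bryois, Haliensis, Ichnion}.
C6 (derived state '-') is shared by Bryois, Haliensis, Ichnion, and Telensis — a synapomorphy uniting that clade.
Most parsimonious ingroup topology: ((Telensis,((Bryois,Ichnion),Haliensis)),Lithina).
Bryois and Ichnion form a cherry on this tree, so they are sister taxa.

Ichnion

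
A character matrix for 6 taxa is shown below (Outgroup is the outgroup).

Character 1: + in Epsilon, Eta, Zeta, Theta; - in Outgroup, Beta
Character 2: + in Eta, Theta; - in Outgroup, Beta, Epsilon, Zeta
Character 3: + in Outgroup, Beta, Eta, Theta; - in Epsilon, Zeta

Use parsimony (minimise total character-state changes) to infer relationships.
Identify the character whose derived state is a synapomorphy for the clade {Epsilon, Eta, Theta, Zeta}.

Character polarity is set by the outgroup: the derived state is whichever differs from the outgroup's state, so for Character 3 the derived state is '-', and for the remaining characters it is '+'.
Character 1: derived state '+' in Epsilon, Eta, Theta, and Zeta only — synapomorphy for {Epsilon, Eta, Theta, Zeta}.
Character 2 (derived state '+') is shared by Eta and Theta — a synapomorphy uniting that clade.
Only Epsilon and Zeta show the derived state '-' for Character 3, supporting them as a clade.
Most parsimonious ingroup topology: (Beta,((Epsilon,Zeta),(Eta,Theta))).
The clade {Epsilon, Eta, Theta, Zeta} is supported by Character 1: its derived state '+' occurs in exactly those taxa and in no other taxon (including the outgroup).

Character 1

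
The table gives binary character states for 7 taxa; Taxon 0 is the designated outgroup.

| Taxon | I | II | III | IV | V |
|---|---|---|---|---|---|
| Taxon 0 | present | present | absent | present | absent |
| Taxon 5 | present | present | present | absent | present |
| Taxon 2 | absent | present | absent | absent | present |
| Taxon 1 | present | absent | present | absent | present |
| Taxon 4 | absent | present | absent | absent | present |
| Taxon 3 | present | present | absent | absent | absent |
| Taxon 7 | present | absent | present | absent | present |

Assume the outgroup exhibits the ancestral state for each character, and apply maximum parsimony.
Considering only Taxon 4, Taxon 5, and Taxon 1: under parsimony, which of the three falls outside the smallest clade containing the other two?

Taxon 4

Character polarity is set by the outgroup: the derived state is whichever differs from the outgroup's state, so for I, II, IV the derived state is 'absent', and for the remaining characters it is 'present'.
I: derived state 'absent' in Taxon 2 and Taxon 4 only — synapomorphy for {Taxon 2, Taxon 4}.
II: derived state 'absent' in Taxon 1 and Taxon 7 only — synapomorphy for {Taxon 1, Taxon 7}.
III: derived state 'present' in Taxon 1, Taxon 5, and Taxon 7 only — synapomorphy for {Taxon 1, Taxon 5, Taxon 7}.
All ingroup taxa share the derived state 'absent' for IV; it defines the ingroup but does not resolve relationships within it.
Only Taxon 1, Taxon 2, Taxon 4, Taxon 5, and Taxon 7 show the derived state 'present' for V, supporting them as a clade.
Most parsimonious ingroup topology: (((Taxon 5,(Taxon 1,Taxon 7)),(Taxon 2,Taxon 4)),Taxon 3).
Taxon 1 and Taxon 5 share a more recent common ancestor with each other than either does with Taxon 4, so Taxon 4 is the least closely related of the three.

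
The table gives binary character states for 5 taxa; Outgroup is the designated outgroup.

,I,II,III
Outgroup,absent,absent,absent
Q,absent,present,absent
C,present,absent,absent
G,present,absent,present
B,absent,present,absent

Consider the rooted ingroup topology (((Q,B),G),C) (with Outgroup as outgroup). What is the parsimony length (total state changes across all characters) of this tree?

4

Map each character onto (((Q,B),G),C) (rooted by Outgroup) and count the minimum state changes it requires (Fitch parsimony):
I: 2; II: 1; III: 1.
Total tree length = 4.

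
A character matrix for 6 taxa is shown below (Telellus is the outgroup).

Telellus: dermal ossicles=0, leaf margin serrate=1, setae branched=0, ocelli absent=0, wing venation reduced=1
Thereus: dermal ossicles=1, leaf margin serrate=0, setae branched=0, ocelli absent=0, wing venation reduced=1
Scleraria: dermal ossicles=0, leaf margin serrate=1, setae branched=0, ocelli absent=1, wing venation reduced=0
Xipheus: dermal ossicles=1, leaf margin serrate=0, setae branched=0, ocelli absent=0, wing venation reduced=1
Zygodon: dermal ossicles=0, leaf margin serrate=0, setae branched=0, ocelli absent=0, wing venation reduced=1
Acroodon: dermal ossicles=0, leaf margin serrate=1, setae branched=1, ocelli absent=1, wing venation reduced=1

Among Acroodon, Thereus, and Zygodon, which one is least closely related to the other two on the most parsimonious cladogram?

Acroodon

Character polarity is set by the outgroup: the derived state is whichever differs from the outgroup's state, so for leaf margin serrate, wing venation reduced the derived state is '0', and for the remaining characters it is '1'.
dermal ossicles: derived state '1' in Thereus and Xipheus only — synapomorphy for {Thereus, Xipheus}.
Only Thereus, Xipheus, and Zygodon show the derived state '0' for leaf margin serrate, supporting them as a clade.
setae branched: derived state '1' in Acroodon only — an autapomorphy, so it tells us nothing about relationships among taxa.
ocelli absent: derived state '1' in Acroodon and Scleraria only — synapomorphy for {Acroodon, Scleraria}.
wing venation reduced (derived state '0') is unique to Scleraria (autapomorphy; uninformative for grouping).
Most parsimonious ingroup topology: (((Thereus,Xipheus),Zygodon),(Scleraria,Acroodon)).
Thereus and Zygodon share a more recent common ancestor with each other than either does with Acroodon, so Acroodon is the least closely related of the three.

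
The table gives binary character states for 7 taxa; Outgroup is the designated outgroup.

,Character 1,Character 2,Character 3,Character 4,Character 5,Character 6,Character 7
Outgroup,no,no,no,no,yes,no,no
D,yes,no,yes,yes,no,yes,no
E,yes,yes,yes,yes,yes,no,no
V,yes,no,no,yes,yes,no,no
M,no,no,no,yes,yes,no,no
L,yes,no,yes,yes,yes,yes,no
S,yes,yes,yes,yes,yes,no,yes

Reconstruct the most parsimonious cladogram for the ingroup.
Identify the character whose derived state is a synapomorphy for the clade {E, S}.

Character polarity is set by the outgroup: the derived state is whichever differs from the outgroup's state, so for Character 5 the derived state is 'no', and for the remaining characters it is 'yes'.
Character 1: derived state 'yes' in D, E, L, S, and V only — synapomorphy for {D, E, L, S, V}.
Only E and S show the derived state 'yes' for Character 2, supporting them as a clade.
Character 3 (derived state 'yes') is shared by D, E, L, and S — a synapomorphy uniting that clade.
Character 4 (derived state 'yes') is shared by all ingroup taxa — unites the whole ingroup.
Character 5: derived state 'no' in D only — an autapomorphy, so it tells us nothing about relationships among taxa.
Character 6: derived state 'yes' in D and L only — synapomorphy for {D, L}.
Character 7: derived state 'yes' in S only — an autapomorphy, so it tells us nothing about relationships among taxa.
Most parsimonious ingroup topology: ((((D,L),(E,S)),V),M).
The clade {E, S} is supported by Character 2: its derived state 'yes' occurs in exactly those taxa and in no other taxon (including the outgroup).

Character 2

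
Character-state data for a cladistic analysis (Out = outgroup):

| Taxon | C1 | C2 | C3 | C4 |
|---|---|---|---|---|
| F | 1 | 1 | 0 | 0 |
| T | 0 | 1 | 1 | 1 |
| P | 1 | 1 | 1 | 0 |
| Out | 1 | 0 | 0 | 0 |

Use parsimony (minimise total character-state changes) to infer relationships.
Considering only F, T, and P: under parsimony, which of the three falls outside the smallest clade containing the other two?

F

Character polarity is set by the outgroup: the derived state is whichever differs from the outgroup's state, so for C1 the derived state is '0', and for the remaining characters it is '1'.
C1: derived state '0' in T only — an autapomorphy, so it tells us nothing about relationships among taxa.
All ingroup taxa share the derived state '1' for C2; it defines the ingroup but does not resolve relationships within it.
C3: derived state '1' in P and T only — synapomorphy for {P, T}.
C4: derived state '1' in T only — an autapomorphy, so it tells us nothing about relationships among taxa.
Most parsimonious ingroup topology: ((T,P),F).
P and T share a more recent common ancestor with each other than either does with F, so F is the least closely related of the three.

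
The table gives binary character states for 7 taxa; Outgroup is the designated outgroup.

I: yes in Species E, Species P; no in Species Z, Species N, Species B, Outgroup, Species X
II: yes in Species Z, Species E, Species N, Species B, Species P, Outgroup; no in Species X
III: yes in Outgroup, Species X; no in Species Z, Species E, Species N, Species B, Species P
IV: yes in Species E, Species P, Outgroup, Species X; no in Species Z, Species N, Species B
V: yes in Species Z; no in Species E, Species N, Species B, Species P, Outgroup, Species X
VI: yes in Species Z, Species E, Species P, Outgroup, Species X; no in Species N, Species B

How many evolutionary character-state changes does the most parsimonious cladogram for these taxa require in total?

Character polarity is set by the outgroup: the derived state is whichever differs from the outgroup's state, so for II, III, IV, VI the derived state is 'no', and for the remaining characters it is 'yes'.
I (derived state 'yes') is shared by Species E and Species P — a synapomorphy uniting that clade.
II (derived state 'no') is unique to Species X (autapomorphy; uninformative for grouping).
III: derived state 'no' in Species B, Species E, Species N, Species P, and Species Z only — synapomorphy for {Species B, Species E, Species N, Species P, Species Z}.
Only Species B, Species N, and Species Z show the derived state 'no' for IV, supporting them as a clade.
V: derived state 'yes' in Species Z only — an autapomorphy, so it tells us nothing about relationships among taxa.
VI: derived state 'no' in Species B and Species N only — synapomorphy for {Species B, Species N}.
Most parsimonious ingroup topology: (((Species E,Species P),(Species Z,(Species B,Species N))),Species X).
Changes per character on this tree: I: 1; II: 1; III: 1; IV: 1; V: 1; VI: 1.
Total = 6.

6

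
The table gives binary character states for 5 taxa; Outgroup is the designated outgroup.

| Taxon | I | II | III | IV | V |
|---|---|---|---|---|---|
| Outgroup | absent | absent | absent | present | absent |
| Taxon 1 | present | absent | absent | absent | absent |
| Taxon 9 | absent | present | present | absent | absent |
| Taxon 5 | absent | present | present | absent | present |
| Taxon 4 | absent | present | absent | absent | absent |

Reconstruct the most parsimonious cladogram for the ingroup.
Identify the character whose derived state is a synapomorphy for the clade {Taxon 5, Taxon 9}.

Character polarity is set by the outgroup: the derived state is whichever differs from the outgroup's state, so for IV the derived state is 'absent', and for the remaining characters it is 'present'.
I: derived state 'present' in Taxon 1 only — an autapomorphy, so it tells us nothing about relationships among taxa.
Only Taxon 4, Taxon 5, and Taxon 9 show the derived state 'present' for II, supporting them as a clade.
Only Taxon 5 and Taxon 9 show the derived state 'present' for III, supporting them as a clade.
IV (derived state 'absent') is shared by all ingroup taxa — unites the whole ingroup.
V (derived state 'present') is unique to Taxon 5 (autapomorphy; uninformative for grouping).
Most parsimonious ingroup topology: (Taxon 1,((Taxon 9,Taxon 5),Taxon 4)).
The clade {Taxon 5, Taxon 9} is supported by III: its derived state 'present' occurs in exactly those taxa and in no other taxon (including the outgroup).

III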